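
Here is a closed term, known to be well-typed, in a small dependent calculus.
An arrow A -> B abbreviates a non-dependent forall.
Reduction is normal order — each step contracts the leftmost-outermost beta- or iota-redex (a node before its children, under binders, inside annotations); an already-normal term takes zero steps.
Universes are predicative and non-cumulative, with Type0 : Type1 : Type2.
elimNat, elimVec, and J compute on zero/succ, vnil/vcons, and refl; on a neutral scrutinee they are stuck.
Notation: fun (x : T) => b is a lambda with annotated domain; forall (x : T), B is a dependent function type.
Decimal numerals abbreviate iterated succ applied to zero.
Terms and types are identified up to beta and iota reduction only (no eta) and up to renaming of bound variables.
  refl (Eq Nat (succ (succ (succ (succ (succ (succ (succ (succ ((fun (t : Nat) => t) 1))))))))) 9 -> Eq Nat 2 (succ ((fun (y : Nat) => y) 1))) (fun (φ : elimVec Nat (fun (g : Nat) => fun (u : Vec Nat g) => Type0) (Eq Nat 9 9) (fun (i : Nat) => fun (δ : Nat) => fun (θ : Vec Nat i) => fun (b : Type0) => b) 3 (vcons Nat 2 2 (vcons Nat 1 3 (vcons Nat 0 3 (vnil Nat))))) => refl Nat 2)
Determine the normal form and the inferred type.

normal form:
  refl (Eq Nat 9 9 -> Eq Nat 2 2) (fun (t : Eq Nat 9 9) => refl Nat 2)
the term's type:
  Eq (Eq Nat 9 9 -> Eq Nat 2 2) (fun (t : Eq Nat 9 9) => refl Nat 2) (fun (y : Eq Nat 9 9) => refl Nat 2)
observation: 18 normal-order steps normalize the term, beginning with a beta-redex.


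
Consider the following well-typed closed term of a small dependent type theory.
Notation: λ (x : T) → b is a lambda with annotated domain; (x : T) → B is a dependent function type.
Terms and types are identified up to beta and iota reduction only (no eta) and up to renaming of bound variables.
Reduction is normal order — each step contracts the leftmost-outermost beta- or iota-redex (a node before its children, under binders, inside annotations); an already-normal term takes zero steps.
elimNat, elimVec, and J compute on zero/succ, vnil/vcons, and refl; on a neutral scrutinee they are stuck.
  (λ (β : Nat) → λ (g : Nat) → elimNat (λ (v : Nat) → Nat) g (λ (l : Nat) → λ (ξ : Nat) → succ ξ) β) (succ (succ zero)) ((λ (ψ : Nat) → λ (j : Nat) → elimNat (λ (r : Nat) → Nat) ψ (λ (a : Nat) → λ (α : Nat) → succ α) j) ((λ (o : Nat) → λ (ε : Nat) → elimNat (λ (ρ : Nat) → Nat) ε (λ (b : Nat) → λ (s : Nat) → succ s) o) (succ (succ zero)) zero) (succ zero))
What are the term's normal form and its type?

normal form:
  succ (succ (succ (succ (succ zero))))
inferred type:
  Nat
observation: normalization takes exactly 24 steps under the normal-order strategy.


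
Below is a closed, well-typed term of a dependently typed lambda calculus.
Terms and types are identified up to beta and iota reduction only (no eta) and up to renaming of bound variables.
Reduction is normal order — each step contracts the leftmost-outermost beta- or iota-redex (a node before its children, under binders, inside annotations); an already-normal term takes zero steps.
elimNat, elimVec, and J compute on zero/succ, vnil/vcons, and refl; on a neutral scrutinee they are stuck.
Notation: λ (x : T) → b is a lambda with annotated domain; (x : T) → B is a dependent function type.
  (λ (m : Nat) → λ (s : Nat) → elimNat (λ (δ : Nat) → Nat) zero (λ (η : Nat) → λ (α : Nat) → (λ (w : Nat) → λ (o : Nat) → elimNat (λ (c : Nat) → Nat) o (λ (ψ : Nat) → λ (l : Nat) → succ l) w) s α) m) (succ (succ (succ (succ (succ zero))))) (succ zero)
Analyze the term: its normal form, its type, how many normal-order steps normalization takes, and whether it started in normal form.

resulting normal form:
  succ (succ (succ (succ (succ zero))))
the term's type:
  Nat
steps to reach normal form (normal order): 48
started in normal form: no
first contracted redex: a beta-redex


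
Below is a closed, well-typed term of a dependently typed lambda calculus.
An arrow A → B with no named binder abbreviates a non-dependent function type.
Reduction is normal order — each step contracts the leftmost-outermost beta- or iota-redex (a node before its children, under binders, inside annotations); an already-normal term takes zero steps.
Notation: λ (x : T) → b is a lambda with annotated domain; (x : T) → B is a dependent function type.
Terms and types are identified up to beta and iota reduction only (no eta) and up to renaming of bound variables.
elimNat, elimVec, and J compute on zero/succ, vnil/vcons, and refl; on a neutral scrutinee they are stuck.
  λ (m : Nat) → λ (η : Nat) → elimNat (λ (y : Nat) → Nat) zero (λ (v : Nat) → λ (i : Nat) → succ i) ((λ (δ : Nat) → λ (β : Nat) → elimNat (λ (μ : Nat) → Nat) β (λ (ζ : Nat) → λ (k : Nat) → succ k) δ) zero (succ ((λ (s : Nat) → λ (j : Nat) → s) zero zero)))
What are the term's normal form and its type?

reduced normal form:
  λ (m : Nat) → λ (η : Nat) → succ zero
inferred type:
  Nat → Nat → Nat


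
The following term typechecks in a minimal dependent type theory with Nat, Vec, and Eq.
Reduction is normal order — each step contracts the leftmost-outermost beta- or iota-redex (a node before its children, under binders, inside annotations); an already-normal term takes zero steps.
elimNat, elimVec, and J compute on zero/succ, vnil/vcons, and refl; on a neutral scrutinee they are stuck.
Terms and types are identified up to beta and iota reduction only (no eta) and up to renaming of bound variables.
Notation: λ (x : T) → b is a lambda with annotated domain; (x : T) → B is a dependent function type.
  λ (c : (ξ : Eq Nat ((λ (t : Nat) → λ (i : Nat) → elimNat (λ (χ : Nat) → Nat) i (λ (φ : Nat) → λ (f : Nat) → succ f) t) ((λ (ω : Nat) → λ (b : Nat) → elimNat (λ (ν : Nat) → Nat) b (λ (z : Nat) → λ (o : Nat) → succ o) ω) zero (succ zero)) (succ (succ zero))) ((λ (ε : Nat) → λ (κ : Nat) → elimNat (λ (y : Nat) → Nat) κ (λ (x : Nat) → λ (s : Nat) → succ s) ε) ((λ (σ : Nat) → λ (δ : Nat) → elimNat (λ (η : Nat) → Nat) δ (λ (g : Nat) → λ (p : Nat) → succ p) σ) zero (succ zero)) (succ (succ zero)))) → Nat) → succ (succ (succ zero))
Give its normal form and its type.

resulting normal form:
  λ (c : (ξ : Eq Nat (succ (succ (succ zero))) (succ (succ (succ zero)))) → Nat) → succ (succ (succ zero))
the term's type:
  (c : (ξ : Eq Nat (succ (succ (succ zero))) (succ (succ (succ zero)))) → Nat) → Nat
observation: the leftmost-outermost redex is a beta-redex, and normalization takes 18 steps.


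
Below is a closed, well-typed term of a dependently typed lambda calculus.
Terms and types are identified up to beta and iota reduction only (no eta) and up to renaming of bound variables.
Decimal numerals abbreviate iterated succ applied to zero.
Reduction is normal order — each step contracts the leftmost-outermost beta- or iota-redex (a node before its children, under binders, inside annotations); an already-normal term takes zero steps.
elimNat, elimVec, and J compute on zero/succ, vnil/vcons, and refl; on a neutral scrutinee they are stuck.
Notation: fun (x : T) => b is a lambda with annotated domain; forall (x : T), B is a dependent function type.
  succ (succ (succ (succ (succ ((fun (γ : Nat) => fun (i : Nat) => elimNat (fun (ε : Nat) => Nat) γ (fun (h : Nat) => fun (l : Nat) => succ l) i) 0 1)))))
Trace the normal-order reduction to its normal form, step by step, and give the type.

normal-order reduction:
  succ (succ (succ (succ (succ ((fun (γ : Nat) => fun (i : Nat) => elimNat (fun (ε : Nat) => Nat) γ (fun (h : Nat) => fun (l : Nat) => succ l) i) 0 1)))))
  ~> succ (succ (succ (succ (succ ((fun (γ : Nat) => elimNat (fun (i : Nat) => Nat) 0 (fun (ε : Nat) => fun (h : Nat) => succ h) γ) 1)))))
  ~> succ (succ (succ (succ (succ (elimNat (fun (γ : Nat) => Nat) 0 (fun (i : Nat) => fun (ε : Nat) => succ ε) 1)))))
  ~> succ (succ (succ (succ (succ ((fun (γ : Nat) => fun (i : Nat) => succ i) 0 (elimNat (fun (ε : Nat) => Nat) 0 (fun (h : Nat) => fun (l : Nat) => succ l) 0))))))
  ~> succ (succ (succ (succ (succ ((fun (γ : Nat) => succ γ) (elimNat (fun (i : Nat) => Nat) 0 (fun (ε : Nat) => fun (h : Nat) => succ h) 0))))))
  ~> succ (succ (succ (succ (succ (succ (elimNat (fun (γ : Nat) => Nat) 0 (fun (i : Nat) => fun (ε : Nat) => succ ε) 0))))))
  ~> 6
the term's type:
  Nat


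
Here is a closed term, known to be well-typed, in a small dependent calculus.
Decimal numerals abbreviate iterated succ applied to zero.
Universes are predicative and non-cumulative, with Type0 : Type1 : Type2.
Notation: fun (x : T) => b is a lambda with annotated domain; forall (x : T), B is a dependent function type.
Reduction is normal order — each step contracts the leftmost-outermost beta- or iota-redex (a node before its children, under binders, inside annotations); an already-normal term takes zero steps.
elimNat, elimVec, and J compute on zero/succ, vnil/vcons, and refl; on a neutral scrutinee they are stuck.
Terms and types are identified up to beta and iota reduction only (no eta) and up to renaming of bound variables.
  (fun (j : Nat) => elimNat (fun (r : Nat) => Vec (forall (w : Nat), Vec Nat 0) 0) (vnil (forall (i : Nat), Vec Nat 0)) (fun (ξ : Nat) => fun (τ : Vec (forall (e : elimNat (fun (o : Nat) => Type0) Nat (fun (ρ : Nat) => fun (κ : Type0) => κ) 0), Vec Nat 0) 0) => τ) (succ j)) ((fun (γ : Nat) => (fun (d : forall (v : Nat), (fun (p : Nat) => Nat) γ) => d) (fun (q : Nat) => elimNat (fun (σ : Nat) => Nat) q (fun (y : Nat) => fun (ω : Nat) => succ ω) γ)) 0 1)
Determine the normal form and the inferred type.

normal form:
  vnil (forall (j : Nat), Vec Nat 0)
the term's type:
  Vec (forall (j : Nat), Vec Nat 0) 0


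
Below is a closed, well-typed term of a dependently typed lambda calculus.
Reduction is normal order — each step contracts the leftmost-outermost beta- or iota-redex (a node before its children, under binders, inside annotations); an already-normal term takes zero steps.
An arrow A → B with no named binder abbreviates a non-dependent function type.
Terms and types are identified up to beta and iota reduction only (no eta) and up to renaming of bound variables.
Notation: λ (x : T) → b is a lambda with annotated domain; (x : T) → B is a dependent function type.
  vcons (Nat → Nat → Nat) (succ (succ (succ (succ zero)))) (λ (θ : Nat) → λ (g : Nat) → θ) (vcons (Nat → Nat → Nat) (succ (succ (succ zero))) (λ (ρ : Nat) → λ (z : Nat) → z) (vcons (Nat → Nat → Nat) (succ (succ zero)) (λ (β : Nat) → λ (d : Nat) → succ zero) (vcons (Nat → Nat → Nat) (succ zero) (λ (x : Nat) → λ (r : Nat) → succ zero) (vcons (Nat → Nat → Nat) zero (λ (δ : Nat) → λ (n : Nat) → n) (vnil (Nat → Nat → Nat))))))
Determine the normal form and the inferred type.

normal form:
  vcons (Nat → Nat → Nat) (succ (succ (succ (succ zero)))) (λ (θ : Nat) → λ (g : Nat) → θ) (vcons (Nat → Nat → Nat) (succ (succ (succ zero))) (λ (ρ : Nat) → λ (z : Nat) → z) (vcons (Nat → Nat → Nat) (succ (succ zero)) (λ (β : Nat) → λ (d : Nat) → succ zero) (vcons (Nat → Nat → Nat) (succ zero) (λ (x : Nat) → λ (r : Nat) → succ zero) (vcons (Nat → Nat → Nat) zero (λ (δ : Nat) → λ (n : Nat) → n) (vnil (Nat → Nat → Nat))))))
inferred type:
  Vec (Nat → Nat → Nat) (succ (succ (succ (succ (succ zero)))))
observation: the term is already in normal form.


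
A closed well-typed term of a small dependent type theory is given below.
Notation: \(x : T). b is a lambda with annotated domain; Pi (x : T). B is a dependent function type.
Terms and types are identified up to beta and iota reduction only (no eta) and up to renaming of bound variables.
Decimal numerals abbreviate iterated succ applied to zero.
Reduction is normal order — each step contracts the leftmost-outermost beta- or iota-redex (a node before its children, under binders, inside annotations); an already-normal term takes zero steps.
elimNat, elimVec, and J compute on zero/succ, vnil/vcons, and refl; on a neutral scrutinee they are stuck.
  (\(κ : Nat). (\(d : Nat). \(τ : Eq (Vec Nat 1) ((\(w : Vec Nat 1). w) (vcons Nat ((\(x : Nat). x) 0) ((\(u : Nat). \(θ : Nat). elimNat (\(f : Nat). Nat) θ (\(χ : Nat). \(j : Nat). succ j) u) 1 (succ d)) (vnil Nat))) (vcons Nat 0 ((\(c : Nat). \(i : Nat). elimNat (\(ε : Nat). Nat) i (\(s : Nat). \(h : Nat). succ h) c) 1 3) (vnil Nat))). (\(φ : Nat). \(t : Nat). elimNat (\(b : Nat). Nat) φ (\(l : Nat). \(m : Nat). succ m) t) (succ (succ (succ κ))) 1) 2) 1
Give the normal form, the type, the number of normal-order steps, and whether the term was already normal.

reduced normal form:
  \(κ : Eq (Vec Nat 1) (vcons Nat 0 4 (vnil Nat)) (vcons Nat 0 4 (vnil Nat))). 5
inferred type:
  Pi (κ : Eq (Vec Nat 1) (vcons Nat 0 4 (vnil Nat)) (vcons Nat 0 4 (vnil Nat))). Nat
steps to reach normal form (normal order): 22
started in normal form: no
first contracted redex: a beta-redex


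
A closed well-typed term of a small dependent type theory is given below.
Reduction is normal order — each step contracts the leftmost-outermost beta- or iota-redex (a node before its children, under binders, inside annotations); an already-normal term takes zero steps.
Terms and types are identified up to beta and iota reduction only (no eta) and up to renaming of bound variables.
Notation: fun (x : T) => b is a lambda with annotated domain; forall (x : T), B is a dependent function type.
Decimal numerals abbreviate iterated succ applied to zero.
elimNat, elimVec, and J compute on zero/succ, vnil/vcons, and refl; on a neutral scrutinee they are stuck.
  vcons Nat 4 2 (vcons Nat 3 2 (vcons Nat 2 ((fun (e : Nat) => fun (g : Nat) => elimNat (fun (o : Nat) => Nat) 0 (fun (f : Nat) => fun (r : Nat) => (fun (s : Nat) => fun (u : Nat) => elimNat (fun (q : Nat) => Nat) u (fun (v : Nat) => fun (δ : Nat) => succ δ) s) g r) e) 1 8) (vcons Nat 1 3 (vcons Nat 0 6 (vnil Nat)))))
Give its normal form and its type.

resulting normal form:
  vcons Nat 4 2 (vcons Nat 3 2 (vcons Nat 2 8 (vcons Nat 1 3 (vcons Nat 0 6 (vnil Nat)))))
the term's type:
  Vec Nat 5
observation: the term reaches its normal form after 33 normal-order steps.


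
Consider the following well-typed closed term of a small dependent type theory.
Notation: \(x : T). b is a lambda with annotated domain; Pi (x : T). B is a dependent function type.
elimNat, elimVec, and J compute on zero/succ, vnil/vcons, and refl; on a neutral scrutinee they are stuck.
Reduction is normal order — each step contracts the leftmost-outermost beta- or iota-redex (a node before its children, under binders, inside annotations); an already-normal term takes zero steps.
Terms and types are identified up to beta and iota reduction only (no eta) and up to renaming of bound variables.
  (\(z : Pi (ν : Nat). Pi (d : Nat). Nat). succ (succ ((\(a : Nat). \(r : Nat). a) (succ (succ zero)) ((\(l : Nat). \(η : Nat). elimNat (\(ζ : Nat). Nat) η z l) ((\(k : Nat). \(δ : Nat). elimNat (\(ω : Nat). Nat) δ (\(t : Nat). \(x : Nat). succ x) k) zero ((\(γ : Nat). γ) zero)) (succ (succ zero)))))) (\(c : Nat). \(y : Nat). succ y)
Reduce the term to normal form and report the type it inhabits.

resulting normal form:
  succ (succ (succ (succ zero)))
the term's type:
  Nat
observation: 3 normal-order steps separate the term from its normal form.


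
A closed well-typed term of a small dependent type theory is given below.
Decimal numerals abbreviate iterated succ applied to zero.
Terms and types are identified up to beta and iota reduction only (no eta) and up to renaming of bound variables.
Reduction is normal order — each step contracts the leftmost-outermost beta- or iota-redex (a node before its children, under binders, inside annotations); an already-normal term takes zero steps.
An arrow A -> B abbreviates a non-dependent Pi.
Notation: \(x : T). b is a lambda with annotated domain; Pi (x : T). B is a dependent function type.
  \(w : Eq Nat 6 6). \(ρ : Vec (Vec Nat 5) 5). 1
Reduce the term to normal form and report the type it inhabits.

normal form:
  \(w : Eq Nat 6 6). \(ρ : Vec (Vec Nat 5) 5). 1
the term's type:
  Eq Nat 6 6 -> Vec (Vec Nat 5) 5 -> Nat
observation: the term is already in normal form.


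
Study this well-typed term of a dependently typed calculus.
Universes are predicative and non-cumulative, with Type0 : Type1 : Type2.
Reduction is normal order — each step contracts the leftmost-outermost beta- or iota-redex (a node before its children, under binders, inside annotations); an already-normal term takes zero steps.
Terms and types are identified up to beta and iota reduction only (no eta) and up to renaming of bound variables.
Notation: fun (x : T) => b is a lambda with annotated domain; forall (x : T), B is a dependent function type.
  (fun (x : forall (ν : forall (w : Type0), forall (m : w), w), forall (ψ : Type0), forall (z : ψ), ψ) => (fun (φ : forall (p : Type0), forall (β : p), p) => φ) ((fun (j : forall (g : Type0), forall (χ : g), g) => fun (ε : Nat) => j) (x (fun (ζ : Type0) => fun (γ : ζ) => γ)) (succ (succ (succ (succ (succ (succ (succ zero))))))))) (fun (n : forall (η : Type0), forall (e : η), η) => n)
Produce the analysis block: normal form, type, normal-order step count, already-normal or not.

reduced normal form:
  fun (x : Type0) => fun (ν : x) => ν
type:
  forall (x : Type0), forall (ν : x), x
normal-order step count: 5
term was already normal: no
first redex: a beta-redex


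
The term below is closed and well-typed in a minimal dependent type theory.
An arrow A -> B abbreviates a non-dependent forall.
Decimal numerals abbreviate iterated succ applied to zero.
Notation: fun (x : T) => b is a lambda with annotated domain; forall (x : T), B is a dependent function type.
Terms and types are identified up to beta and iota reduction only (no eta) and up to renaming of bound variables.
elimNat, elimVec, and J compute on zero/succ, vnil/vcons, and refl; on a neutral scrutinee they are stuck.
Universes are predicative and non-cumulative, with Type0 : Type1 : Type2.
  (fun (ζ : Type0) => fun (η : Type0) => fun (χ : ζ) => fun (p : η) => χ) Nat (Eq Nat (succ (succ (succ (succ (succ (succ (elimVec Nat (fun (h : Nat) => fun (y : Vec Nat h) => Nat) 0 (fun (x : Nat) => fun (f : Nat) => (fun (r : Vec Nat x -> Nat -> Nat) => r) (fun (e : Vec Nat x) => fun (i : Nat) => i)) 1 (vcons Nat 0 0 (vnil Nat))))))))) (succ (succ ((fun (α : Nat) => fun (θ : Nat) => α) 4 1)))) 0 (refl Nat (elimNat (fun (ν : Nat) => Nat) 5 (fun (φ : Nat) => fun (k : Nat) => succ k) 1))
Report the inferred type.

the term's type:
  Nat


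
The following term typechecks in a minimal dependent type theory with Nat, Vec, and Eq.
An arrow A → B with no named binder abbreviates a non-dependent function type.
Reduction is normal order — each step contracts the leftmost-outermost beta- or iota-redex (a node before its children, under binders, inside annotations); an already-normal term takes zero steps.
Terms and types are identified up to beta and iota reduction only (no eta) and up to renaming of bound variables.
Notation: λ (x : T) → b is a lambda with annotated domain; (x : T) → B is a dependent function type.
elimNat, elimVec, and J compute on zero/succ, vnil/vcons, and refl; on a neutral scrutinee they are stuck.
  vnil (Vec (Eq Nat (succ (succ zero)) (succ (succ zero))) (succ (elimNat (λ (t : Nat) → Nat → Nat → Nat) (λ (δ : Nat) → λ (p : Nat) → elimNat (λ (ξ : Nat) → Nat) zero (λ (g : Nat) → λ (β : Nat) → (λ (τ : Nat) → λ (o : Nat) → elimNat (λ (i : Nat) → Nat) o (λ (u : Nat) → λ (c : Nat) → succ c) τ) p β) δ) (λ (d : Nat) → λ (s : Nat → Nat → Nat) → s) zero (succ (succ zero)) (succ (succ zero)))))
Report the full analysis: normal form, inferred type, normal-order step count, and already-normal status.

resulting normal form:
  vnil (Vec (Eq Nat (succ (succ zero)) (succ (succ zero))) (succ (succ (succ (succ (succ zero))))))
type:
  Vec (Vec (Eq Nat (succ (succ zero)) (succ (succ zero))) (succ (succ (succ (succ (succ zero)))))) zero
reduction steps (normal order): 28
term was already normal: no
first contracted redex: an elimNat iota-redex


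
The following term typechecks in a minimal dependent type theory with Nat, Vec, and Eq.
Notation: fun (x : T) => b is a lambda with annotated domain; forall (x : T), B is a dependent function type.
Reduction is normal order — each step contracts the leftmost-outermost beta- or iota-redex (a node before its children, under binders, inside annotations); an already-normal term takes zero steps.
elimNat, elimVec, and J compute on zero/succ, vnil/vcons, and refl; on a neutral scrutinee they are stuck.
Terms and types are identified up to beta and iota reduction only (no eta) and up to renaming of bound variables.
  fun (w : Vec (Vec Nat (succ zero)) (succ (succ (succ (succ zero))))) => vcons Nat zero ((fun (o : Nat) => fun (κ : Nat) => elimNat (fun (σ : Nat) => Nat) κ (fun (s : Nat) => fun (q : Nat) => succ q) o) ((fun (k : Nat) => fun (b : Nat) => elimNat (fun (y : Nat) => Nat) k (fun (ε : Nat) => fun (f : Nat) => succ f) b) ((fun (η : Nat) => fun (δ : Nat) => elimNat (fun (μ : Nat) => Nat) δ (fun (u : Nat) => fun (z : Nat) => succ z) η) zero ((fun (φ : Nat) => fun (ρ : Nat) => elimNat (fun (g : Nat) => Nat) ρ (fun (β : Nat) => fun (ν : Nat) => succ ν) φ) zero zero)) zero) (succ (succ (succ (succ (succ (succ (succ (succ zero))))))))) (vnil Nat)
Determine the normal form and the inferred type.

resulting normal form:
  fun (w : Vec (Vec Nat (succ zero)) (succ (succ (succ (succ zero))))) => vcons Nat zero (succ (succ (succ (succ (succ (succ (succ (succ zero)))))))) (vnil Nat)
inferred type:
  forall (w : Vec (Vec Nat (succ zero)) (succ (succ (succ (succ zero))))), Vec Nat (succ zero)
observation: normalization takes exactly 12 steps under the normal-order strategy.


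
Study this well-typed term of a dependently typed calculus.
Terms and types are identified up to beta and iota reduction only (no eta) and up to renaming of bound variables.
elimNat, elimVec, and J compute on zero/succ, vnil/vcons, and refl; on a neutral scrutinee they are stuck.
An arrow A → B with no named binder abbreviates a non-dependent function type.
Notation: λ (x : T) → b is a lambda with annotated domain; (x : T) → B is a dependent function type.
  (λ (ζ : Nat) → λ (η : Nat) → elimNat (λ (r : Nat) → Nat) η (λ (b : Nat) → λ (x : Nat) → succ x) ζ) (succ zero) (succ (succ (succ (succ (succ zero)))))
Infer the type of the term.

type:
  Nat


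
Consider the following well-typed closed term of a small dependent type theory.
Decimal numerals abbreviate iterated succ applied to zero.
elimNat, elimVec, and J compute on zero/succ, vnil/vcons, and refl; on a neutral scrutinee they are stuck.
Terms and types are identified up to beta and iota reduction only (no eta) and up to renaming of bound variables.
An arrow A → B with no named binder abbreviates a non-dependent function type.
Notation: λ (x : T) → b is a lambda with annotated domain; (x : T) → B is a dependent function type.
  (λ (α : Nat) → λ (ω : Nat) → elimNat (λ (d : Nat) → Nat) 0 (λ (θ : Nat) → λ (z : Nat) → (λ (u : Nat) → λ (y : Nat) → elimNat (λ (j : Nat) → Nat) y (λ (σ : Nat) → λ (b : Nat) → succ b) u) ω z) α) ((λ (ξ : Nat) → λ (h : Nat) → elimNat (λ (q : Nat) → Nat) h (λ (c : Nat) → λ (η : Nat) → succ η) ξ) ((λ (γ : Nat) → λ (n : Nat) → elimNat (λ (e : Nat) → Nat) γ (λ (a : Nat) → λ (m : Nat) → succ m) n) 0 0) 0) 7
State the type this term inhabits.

inferred type:
  Nat


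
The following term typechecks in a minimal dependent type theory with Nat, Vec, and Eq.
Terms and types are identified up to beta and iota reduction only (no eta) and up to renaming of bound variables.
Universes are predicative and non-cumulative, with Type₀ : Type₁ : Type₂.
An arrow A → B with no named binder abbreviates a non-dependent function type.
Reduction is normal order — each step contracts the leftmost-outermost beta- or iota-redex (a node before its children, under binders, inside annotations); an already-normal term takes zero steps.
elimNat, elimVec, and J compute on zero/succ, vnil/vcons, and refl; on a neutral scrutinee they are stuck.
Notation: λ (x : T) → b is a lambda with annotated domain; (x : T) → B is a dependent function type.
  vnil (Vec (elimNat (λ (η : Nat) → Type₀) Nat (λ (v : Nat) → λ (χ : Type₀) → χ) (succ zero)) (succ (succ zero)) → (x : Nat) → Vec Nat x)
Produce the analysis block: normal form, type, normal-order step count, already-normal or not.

normal form:
  vnil (Vec Nat (succ (succ zero)) → (η : Nat) → Vec Nat η)
type:
  Vec (Vec Nat (succ (succ zero)) → (η : Nat) → Vec Nat η) zero
reduction steps (normal order): 4
started in normal form: no
first redex: an elimNat iota-redex


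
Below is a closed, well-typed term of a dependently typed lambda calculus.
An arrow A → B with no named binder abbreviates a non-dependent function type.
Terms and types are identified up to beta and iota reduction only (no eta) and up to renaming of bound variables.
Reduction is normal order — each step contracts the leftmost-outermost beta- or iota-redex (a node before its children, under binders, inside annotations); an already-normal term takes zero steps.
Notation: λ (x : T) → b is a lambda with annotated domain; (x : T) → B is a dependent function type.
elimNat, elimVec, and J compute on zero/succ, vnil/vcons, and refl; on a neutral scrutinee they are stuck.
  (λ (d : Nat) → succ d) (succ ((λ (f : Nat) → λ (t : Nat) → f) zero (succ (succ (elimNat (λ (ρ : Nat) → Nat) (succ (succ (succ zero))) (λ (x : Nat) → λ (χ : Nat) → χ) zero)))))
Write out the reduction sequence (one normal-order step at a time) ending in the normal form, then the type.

normal-order reduction sequence:
  (λ (d : Nat) → succ d) (succ ((λ (f : Nat) → λ (t : Nat) → f) zero (succ (succ (elimNat (λ (ρ : Nat) → Nat) (succ (succ (succ zero))) (λ (x : Nat) → λ (χ : Nat) → χ) zero)))))
  ~> succ (succ ((λ (d : Nat) → λ (f : Nat) → d) zero (succ (succ (elimNat (λ (t : Nat) → Nat) (succ (succ (succ zero))) (λ (ρ : Nat) → λ (x : Nat) → x) zero)))))
  ~> succ (succ ((λ (d : Nat) → zero) (succ (succ (elimNat (λ (f : Nat) → Nat) (succ (succ (succ zero))) (λ (t : Nat) → λ (ρ : Nat) → ρ) zero)))))
  ~> succ (succ zero)
inferred type:
  Nat


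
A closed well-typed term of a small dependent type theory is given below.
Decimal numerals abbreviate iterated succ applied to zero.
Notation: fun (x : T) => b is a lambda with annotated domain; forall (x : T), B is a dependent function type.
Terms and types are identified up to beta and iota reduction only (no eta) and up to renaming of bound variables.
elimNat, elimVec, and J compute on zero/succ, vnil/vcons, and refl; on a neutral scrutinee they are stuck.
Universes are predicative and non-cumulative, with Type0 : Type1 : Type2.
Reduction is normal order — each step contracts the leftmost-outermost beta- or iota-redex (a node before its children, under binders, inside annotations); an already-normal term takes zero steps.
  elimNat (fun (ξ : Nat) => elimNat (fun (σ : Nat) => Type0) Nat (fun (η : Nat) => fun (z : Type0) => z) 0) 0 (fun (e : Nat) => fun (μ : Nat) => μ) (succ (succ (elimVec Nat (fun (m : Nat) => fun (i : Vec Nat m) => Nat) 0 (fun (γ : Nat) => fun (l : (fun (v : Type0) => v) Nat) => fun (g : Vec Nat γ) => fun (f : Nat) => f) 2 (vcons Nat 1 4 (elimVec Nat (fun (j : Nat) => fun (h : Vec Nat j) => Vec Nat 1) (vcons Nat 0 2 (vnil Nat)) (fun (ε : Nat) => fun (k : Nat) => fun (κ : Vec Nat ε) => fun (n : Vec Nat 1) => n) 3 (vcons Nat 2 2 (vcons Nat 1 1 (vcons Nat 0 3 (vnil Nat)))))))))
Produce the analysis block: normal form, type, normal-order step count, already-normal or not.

reduced normal form:
  0
type:
  Nat
reduction steps (normal order): 36
already normal: no
first redex: an elimNat iota-redex


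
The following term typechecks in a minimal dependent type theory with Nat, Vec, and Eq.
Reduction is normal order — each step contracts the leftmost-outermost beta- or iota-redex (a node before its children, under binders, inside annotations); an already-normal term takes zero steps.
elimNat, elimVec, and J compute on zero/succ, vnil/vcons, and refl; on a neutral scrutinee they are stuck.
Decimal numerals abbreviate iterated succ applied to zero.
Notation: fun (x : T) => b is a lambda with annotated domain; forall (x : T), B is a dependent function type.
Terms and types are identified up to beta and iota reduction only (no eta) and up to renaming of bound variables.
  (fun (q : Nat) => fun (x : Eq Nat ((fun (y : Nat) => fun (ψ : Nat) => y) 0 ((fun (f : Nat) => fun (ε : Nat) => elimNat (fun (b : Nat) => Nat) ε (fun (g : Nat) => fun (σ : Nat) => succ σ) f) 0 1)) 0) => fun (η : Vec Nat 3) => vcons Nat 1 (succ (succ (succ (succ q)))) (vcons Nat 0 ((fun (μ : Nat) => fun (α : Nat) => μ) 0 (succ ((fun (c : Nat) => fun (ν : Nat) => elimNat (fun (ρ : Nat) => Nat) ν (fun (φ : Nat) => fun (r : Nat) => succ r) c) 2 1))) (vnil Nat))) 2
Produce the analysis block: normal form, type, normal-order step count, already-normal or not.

normal form:
  fun (q : Eq Nat 0 0) => fun (x : Vec Nat 3) => vcons Nat 1 6 (vcons Nat 0 0 (vnil Nat))
inferred type:
  forall (q : Eq Nat 0 0), forall (x : Vec Nat 3), Vec Nat 2
normal-order step count: 5
started in normal form: no
first contracted redex: a beta-redex


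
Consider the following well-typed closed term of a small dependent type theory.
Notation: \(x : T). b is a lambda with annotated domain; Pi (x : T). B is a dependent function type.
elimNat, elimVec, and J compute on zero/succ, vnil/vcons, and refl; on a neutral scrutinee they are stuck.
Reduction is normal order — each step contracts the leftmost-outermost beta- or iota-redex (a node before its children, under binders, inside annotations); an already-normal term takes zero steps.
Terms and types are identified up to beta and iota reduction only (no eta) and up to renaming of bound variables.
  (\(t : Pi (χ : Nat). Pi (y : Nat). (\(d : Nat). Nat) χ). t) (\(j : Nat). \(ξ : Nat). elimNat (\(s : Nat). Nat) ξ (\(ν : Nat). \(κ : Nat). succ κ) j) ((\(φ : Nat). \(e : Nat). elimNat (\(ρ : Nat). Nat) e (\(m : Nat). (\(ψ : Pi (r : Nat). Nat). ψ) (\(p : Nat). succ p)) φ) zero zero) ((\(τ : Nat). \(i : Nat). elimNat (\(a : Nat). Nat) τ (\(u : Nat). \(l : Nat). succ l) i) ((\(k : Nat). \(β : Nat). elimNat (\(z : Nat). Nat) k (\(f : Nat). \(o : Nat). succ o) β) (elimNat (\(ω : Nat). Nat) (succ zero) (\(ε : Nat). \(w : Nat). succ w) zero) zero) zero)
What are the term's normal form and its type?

normal form:
  succ zero
the term's type:
  Nat
observation: reduction starts at a beta-redex, and 14 normal-order steps reach the normal form.


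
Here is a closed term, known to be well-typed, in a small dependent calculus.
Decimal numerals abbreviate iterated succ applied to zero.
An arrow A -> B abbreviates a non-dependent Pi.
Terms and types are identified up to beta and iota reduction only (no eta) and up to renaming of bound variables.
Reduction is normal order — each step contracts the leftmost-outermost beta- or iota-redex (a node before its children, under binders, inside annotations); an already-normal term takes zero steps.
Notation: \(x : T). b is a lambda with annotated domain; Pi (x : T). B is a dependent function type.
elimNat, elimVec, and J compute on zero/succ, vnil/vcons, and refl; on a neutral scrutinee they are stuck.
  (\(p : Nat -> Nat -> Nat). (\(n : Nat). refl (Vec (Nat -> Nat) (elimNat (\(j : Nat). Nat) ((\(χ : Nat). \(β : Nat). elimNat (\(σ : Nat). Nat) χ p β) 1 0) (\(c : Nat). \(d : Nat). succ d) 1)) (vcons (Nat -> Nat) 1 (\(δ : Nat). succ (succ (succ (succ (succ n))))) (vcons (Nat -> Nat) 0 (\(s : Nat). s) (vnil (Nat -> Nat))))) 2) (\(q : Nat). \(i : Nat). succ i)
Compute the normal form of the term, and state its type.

reduced normal form:
  refl (Vec (Nat -> Nat) 2) (vcons (Nat -> Nat) 1 (\(p : Nat). 7) (vcons (Nat -> Nat) 0 (\(n : Nat). n) (vnil (Nat -> Nat))))
inferred type:
  Eq (Vec (Nat -> Nat) 2) (vcons (Nat -> Nat) 1 (\(p : Nat). 7) (vcons (Nat -> Nat) 0 (\(n : Nat). n) (vnil (Nat -> Nat)))) (vcons (Nat -> Nat) 1 (\(j : Nat). 7) (vcons (Nat -> Nat) 0 (\(χ : Nat). χ) (vnil (Nat -> Nat))))
observation: the first redex contracted is a beta-redex; the normal form is reached in 9 normal-order steps.


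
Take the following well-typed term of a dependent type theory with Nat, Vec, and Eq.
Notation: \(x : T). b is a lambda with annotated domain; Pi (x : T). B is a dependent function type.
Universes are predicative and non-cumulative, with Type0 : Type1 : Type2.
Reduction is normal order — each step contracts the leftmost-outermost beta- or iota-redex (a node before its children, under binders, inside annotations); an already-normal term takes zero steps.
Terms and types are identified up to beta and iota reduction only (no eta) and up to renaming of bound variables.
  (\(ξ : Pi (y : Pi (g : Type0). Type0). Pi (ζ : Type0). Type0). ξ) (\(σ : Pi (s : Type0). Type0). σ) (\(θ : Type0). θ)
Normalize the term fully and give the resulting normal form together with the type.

normal form:
  \(ξ : Type0). ξ
inferred type:
  Pi (ξ : Type0). Type0


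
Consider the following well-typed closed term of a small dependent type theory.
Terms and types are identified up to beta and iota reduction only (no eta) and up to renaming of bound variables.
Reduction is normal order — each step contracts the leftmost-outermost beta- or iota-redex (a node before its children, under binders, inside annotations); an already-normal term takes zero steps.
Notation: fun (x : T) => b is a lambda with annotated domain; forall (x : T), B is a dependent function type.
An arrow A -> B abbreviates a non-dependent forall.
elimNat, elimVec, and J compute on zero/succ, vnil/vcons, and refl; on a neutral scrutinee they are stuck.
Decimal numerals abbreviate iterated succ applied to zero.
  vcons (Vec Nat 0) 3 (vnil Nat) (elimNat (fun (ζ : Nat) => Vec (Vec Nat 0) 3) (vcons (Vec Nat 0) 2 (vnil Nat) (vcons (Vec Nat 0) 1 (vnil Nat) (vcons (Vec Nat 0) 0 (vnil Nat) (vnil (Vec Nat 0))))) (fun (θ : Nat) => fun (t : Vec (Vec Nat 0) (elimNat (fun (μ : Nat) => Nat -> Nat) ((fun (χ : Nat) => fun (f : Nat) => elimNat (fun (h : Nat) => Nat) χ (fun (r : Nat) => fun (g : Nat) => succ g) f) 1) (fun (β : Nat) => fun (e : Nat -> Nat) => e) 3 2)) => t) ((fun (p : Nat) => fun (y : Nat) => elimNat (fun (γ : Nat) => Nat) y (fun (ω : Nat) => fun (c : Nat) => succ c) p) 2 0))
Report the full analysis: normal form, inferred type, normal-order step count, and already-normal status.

normal form:
  vcons (Vec Nat 0) 3 (vnil Nat) (vcons (Vec Nat 0) 2 (vnil Nat) (vcons (Vec Nat 0) 1 (vnil Nat) (vcons (Vec Nat 0) 0 (vnil Nat) (vnil (Vec Nat 0)))))
the term's type:
  Vec (Vec Nat 0) 4
normal-order step count: 35
term was already normal: no
first redex: an elimNat iota-redex


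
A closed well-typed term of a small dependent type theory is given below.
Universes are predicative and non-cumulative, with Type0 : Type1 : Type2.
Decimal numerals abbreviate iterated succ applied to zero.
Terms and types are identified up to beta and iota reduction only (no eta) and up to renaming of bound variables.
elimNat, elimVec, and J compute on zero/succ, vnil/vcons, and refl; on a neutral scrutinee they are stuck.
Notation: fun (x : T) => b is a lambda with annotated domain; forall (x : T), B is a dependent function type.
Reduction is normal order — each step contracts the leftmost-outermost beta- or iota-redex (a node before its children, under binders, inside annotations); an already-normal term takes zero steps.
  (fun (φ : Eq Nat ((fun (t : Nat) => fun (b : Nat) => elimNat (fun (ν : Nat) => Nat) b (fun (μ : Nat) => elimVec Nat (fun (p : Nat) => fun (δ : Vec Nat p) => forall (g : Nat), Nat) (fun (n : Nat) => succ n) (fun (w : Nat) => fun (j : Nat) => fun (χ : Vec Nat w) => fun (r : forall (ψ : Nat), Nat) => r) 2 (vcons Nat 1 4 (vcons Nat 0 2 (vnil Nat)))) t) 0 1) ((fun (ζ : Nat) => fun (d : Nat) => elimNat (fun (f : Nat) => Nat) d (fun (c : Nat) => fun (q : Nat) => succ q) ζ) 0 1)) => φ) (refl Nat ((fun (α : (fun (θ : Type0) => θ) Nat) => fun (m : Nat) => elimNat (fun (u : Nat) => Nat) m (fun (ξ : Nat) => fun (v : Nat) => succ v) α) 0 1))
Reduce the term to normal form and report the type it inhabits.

normal form:
  refl Nat 1
the term's type:
  Eq Nat 1 1
observation: normalization takes exactly 4 steps under the normal-order strategy.


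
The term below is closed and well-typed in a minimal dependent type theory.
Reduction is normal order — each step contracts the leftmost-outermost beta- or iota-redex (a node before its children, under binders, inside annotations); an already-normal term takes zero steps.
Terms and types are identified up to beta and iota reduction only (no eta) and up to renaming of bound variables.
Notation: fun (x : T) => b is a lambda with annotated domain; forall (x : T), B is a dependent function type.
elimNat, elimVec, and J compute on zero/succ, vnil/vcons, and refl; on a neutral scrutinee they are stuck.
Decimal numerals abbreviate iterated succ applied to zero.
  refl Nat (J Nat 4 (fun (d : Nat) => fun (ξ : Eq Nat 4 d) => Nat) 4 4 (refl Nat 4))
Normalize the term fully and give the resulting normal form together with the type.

normal form:
  refl Nat 4
type:
  Eq Nat 4 4
observation: reduction starts at a J iota-redex, and 1 normal-order step reach the normal form.


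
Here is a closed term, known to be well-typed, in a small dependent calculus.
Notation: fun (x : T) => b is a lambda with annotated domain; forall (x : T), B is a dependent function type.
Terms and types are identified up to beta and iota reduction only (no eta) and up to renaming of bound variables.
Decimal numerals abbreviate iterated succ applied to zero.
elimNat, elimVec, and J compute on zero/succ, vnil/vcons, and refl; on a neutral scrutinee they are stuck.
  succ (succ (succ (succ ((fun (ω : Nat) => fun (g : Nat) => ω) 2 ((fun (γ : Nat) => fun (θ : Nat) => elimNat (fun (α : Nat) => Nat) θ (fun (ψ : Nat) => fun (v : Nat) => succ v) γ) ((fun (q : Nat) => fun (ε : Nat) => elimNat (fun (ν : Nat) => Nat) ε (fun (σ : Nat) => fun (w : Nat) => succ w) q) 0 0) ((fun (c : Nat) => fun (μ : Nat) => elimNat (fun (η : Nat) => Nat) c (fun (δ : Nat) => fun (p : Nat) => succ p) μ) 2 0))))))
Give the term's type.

inferred type:
  Nat


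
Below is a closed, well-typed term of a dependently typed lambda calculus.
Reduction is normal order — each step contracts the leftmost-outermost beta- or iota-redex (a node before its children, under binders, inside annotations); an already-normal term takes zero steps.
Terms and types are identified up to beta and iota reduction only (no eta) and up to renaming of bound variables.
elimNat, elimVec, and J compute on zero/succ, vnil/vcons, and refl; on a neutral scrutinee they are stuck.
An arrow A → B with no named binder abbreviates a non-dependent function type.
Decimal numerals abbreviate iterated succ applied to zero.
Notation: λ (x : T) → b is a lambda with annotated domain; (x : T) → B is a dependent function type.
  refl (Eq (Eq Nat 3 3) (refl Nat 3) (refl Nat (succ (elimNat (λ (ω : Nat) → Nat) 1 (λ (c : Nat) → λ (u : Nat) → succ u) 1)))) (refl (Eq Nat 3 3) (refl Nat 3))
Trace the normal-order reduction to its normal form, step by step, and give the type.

normal-order reduction sequence:
  refl (Eq (Eq Nat 3 3) (refl Nat 3) (refl Nat (succ (elimNat (λ (ω : Nat) → Nat) 1 (λ (c : Nat) → λ (u : Nat) → succ u) 1)))) (refl (Eq Nat 3 3) (refl Nat 3))
  ~> refl (Eq (Eq Nat 3 3) (refl Nat 3) (refl Nat (succ ((λ (ω : Nat) → λ (c : Nat) → succ c) 0 (elimNat (λ (u : Nat) → Nat) 1 (λ (σ : Nat) → λ (r : Nat) → succ r) 0))))) (refl (Eq Nat 3 3) (refl Nat 3))
  ~> refl (Eq (Eq Nat 3 3) (refl Nat 3) (refl Nat (succ ((λ (ω : Nat) → succ ω) (elimNat (λ (c : Nat) → Nat) 1 (λ (u : Nat) → λ (σ : Nat) → succ σ) 0))))) (refl (Eq Nat 3 3) (refl Nat 3))
  ~> refl (Eq (Eq Nat 3 3) (refl Nat 3) (refl Nat (succ (succ (elimNat (λ (ω : Nat) → Nat) 1 (λ (c : Nat) → λ (u : Nat) → succ u) 0))))) (refl (Eq Nat 3 3) (refl Nat 3))
  ~> refl (Eq (Eq Nat 3 3) (refl Nat 3) (refl Nat 3)) (refl (Eq Nat 3 3) (refl Nat 3))
inferred type:
  Eq (Eq (Eq Nat 3 3) (refl Nat 3) (refl Nat 3)) (refl (Eq Nat 3 3) (refl Nat 3)) (refl (Eq Nat 3 3) (refl Nat 3))
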